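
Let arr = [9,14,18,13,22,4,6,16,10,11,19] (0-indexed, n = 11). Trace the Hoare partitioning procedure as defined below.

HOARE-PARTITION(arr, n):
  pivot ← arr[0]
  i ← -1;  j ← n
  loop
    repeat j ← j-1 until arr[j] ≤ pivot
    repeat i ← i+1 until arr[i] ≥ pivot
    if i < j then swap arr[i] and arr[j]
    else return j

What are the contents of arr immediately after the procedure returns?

[6,4,18,13,22,14,9,16,10,11,19]

pivot=9
j stops at 6 (6), i stops at 0 (9); swap ⇒ [6,14,18,13,22,4,9,16,10,11,19]
j stops at 5 (4), i stops at 1 (14); swap ⇒ [6,4,18,13,22,14,9,16,10,11,19]
j stops at 1, i stops at 2; i≥j ⇒ return 1. arr=[6,4,18,13,22,14,9,16,10,11,19]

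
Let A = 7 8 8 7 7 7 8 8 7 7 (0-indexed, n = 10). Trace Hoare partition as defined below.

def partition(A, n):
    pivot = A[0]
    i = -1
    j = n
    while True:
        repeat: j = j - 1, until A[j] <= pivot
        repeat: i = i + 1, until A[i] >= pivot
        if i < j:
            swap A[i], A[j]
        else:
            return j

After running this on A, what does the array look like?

pivot = A[0] = 7; i = -1, j = 10
j→9 (A[9]=7≤7), i→0 (A[0]=7≥7); i<j, swap → 7 8 8 7 7 7 8 8 7 7
j→8 (A[8]=7≤7), i→1 (A[1]=8≥7); i<j, swap → 7 7 8 7 7 7 8 8 8 7
j→5 (A[5]=7≤7), i→2 (A[2]=8≥7); i<j, swap → 7 7 7 7 7 8 8 8 8 7
j→4 (A[4]=7≤7), i→3 (A[3]=7≥7); i<j, swap → 7 7 7 7 7 8 8 8 8 7
j→3, i→4; i≥j, return j=3. A = 7 7 7 7 7 8 8 8 8 7

7 7 7 7 7 8 8 8 8 7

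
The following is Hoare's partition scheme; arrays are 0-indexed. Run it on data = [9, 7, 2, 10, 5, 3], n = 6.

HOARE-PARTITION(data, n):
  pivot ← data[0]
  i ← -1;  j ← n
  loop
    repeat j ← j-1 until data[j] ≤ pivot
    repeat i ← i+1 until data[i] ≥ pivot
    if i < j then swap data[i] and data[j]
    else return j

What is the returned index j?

pivot = data[0] = 9; i = -1, j = 6
j→5 (data[5]=3≤9), i→0 (data[0]=9≥9); i<j, swap → [3, 7, 2, 10, 5, 9]
j→4 (data[4]=5≤9), i→3 (data[3]=10≥9); i<j, swap → [3, 7, 2, 5, 10, 9]
j→3, i→4; i≥j, return j=3. data = [3, 7, 2, 5, 10, 9]

3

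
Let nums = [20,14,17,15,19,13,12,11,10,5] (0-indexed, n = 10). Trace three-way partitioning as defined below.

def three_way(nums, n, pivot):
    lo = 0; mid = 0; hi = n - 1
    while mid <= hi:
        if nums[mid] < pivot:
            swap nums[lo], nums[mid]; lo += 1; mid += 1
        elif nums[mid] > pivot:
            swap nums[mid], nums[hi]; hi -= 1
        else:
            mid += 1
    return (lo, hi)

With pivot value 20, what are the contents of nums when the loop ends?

lo=0 mid=0 hi=9
20=20: mid=1
14<20: swap(0,1), lo=1 mid=2 ⇒ [14,20,17,15,19,13,12,11,10,5]
17<20: swap(1,2), lo=2 mid=3 ⇒ [14,17,20,15,19,13,12,11,10,5]
15<20: swap(2,3), lo=3 mid=4 ⇒ [14,17,15,20,19,13,12,11,10,5]
19<20: swap(3,4), lo=4 mid=5 ⇒ [14,17,15,19,20,13,12,11,10,5]
13<20: swap(4,5), lo=5 mid=6 ⇒ [14,17,15,19,13,20,12,11,10,5]
12<20: swap(5,6), lo=6 mid=7 ⇒ [14,17,15,19,13,12,20,11,10,5]
11<20: swap(6,7), lo=7 mid=8 ⇒ [14,17,15,19,13,12,11,20,10,5]
10<20: swap(7,8), lo=8 mid=9 ⇒ [14,17,15,19,13,12,11,10,20,5]
5<20: swap(8,9), lo=9 mid=10 ⇒ [14,17,15,19,13,12,11,10,5,20]
done. lo=9 hi=9; nums=[14,17,15,19,13,12,11,10,5,20]

[14,17,15,19,13,12,11,10,5,20]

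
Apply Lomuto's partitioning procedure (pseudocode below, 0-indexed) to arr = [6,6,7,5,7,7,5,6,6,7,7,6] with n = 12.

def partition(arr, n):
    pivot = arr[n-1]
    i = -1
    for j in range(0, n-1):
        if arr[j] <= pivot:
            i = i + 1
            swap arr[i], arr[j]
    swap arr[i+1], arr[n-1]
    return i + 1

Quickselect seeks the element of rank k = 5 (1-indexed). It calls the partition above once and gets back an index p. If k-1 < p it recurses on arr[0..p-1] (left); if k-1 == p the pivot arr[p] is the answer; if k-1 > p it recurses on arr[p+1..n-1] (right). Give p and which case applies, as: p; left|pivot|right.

6; left

pivot=6, i=-1
j=0: 6≤6, i=0, swap(0,0) ⇒ [6,6,7,5,7,7,5,6,6,7,7,6]
j=1: 6≤6, i=1, swap(1,1) ⇒ [6,6,7,5,7,7,5,6,6,7,7,6]
j=2: 7>6, skip
j=3: 5≤6, i=2, swap(2,3) ⇒ [6,6,5,7,7,7,5,6,6,7,7,6]
j=4: 7>6, skip
j=5: 7>6, skip
j=6: 5≤6, i=3, swap(3,6) ⇒ [6,6,5,5,7,7,7,6,6,7,7,6]
j=7: 6≤6, i=4, swap(4,7) ⇒ [6,6,5,5,6,7,7,7,6,7,7,6]
j=8: 6≤6, i=5, swap(5,8) ⇒ [6,6,5,5,6,6,7,7,7,7,7,6]
j=9: 7>6, skip
j=10: 7>6, skip
swap(6,11) ⇒ [6,6,5,5,6,6,6,7,7,7,7,7]; return 6
p = 6; k-1 = 4 < 6 ⇒ left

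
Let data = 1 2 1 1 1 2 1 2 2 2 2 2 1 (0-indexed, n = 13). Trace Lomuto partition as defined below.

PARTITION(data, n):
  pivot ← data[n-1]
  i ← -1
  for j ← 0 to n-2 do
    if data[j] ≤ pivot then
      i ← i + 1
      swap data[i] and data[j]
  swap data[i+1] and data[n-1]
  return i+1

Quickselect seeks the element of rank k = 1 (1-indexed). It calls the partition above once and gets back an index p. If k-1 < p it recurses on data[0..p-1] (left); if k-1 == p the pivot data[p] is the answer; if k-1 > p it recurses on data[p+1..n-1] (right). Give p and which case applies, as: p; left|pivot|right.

5; left

pivot=1, i=-1
j=0: 1≤1, i=0, swap(0,0) ⇒ 1 2 1 1 1 2 1 2 2 2 2 2 1
j=1: 2>1, skip
j=2: 1≤1, i=1, swap(1,2) ⇒ 1 1 2 1 1 2 1 2 2 2 2 2 1
j=3: 1≤1, i=2, swap(2,3) ⇒ 1 1 1 2 1 2 1 2 2 2 2 2 1
j=4: 1≤1, i=3, swap(3,4) ⇒ 1 1 1 1 2 2 1 2 2 2 2 2 1
j=5: 2>1, skip
j=6: 1≤1, i=4, swap(4,6) ⇒ 1 1 1 1 1 2 2 2 2 2 2 2 1
j=7: 2>1, skip
j=8: 2>1, skip
j=9: 2>1, skip
j=10: 2>1, skip
j=11: 2>1, skip
swap(5,12) ⇒ 1 1 1 1 1 1 2 2 2 2 2 2 2; return 5
p = 5; k-1 = 0 < 5 ⇒ left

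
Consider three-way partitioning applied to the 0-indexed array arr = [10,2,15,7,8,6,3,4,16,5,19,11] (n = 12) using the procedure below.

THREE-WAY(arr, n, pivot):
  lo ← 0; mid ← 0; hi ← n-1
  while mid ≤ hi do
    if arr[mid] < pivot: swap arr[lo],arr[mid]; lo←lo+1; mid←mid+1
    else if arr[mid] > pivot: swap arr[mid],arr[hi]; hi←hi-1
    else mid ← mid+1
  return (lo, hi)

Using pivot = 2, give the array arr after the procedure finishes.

[2,15,7,8,6,3,4,16,5,19,11,10]

lo=0 mid=0 hi=11
10>2: swap(0,11), hi=10 ⇒ [11,2,15,7,8,6,3,4,16,5,19,10]
11>2: swap(0,10), hi=9 ⇒ [19,2,15,7,8,6,3,4,16,5,11,10]
19>2: swap(0,9), hi=8 ⇒ [5,2,15,7,8,6,3,4,16,19,11,10]
5>2: swap(0,8), hi=7 ⇒ [16,2,15,7,8,6,3,4,5,19,11,10]
16>2: swap(0,7), hi=6 ⇒ [4,2,15,7,8,6,3,16,5,19,11,10]
4>2: swap(0,6), hi=5 ⇒ [3,2,15,7,8,6,4,16,5,19,11,10]
3>2: swap(0,5), hi=4 ⇒ [6,2,15,7,8,3,4,16,5,19,11,10]
6>2: swap(0,4), hi=3 ⇒ [8,2,15,7,6,3,4,16,5,19,11,10]
8>2: swap(0,3), hi=2 ⇒ [7,2,15,8,6,3,4,16,5,19,11,10]
7>2: swap(0,2), hi=1 ⇒ [15,2,7,8,6,3,4,16,5,19,11,10]
15>2: swap(0,1), hi=0 ⇒ [2,15,7,8,6,3,4,16,5,19,11,10]
2=2: mid=1
done. lo=0 hi=0; arr=[2,15,7,8,6,3,4,16,5,19,11,10]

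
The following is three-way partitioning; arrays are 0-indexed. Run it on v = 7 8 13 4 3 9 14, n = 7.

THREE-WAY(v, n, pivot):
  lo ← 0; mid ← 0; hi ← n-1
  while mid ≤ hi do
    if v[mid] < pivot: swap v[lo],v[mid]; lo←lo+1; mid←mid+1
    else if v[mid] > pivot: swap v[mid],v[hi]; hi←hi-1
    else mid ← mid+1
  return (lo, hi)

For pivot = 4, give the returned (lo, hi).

(1, 1)

pivot = 4; lo=0, mid=0, hi=6
v[mid]=7>4: swap v[0],v[6]; hi=5 → 14 8 13 4 3 9 7
v[mid]=14>4: swap v[0],v[5]; hi=4 → 9 8 13 4 3 14 7
v[mid]=9>4: swap v[0],v[4]; hi=3 → 3 8 13 4 9 14 7
v[mid]=3<4: swap v[0],v[0]; lo=1,mid=1 → 3 8 13 4 9 14 7
v[mid]=8>4: swap v[1],v[3]; hi=2 → 3 4 13 8 9 14 7
v[mid]=4=4: mid=2
v[mid]=13>4: swap v[2],v[2]; hi=1 → 3 4 13 8 9 14 7
end: lo=1, hi=1; v = 3 4 13 8 9 14 7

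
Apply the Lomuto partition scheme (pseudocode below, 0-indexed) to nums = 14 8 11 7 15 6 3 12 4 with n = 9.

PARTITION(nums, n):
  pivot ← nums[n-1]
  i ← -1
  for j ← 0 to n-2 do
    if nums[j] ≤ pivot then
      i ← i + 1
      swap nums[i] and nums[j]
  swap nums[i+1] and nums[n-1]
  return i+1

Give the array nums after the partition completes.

pivot = nums[8] = 4; i = -1
j=0: nums[0]=14 > 4 → no swap
j=1: nums[1]=8 > 4 → no swap
j=2: nums[2]=11 > 4 → no swap
j=3: nums[3]=7 > 4 → no swap
j=4: nums[4]=15 > 4 → no swap
j=5: nums[5]=6 > 4 → no swap
j=6: nums[6]=3 ≤ 4 → i=0, swap nums[0],nums[6] → 3 8 11 7 15 6 14 12 4
j=7: nums[7]=12 > 4 → no swap
final swap nums[1],nums[8] → 3 4 11 7 15 6 14 12 8; return 1

3 4 11 7 15 6 14 12 8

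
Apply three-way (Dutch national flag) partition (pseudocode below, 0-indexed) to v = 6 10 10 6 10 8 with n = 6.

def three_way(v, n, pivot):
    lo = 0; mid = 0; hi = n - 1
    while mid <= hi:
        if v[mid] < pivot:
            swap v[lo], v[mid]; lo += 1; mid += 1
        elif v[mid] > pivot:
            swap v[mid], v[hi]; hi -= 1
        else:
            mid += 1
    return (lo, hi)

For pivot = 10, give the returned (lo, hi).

(3, 5)

lo=0 mid=0 hi=5
6<10: swap(0,0), lo=1 mid=1 ⇒ 6 10 10 6 10 8
10=10: mid=2
10=10: mid=3
6<10: swap(1,3), lo=2 mid=4 ⇒ 6 6 10 10 10 8
10=10: mid=5
8<10: swap(2,5), lo=3 mid=6 ⇒ 6 6 8 10 10 10
done. lo=3 hi=5; v=6 6 8 10 10 10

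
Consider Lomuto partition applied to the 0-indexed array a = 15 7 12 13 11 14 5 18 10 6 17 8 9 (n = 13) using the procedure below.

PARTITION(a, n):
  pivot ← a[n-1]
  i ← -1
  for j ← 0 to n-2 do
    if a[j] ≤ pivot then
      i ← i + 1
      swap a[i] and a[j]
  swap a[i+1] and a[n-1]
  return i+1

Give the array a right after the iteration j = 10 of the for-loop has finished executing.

7 5 6 13 11 14 15 18 10 12 17 8 9

pivot = a[12] = 9; i = -1
j=0: a[0]=15 > 9 → no swap
j=1: a[1]=7 ≤ 9 → i=0, swap a[0],a[1] → 7 15 12 13 11 14 5 18 10 6 17 8 9
j=2: a[2]=12 > 9 → no swap
j=3: a[3]=13 > 9 → no swap
j=4: a[4]=11 > 9 → no swap
j=5: a[5]=14 > 9 → no swap
j=6: a[6]=5 ≤ 9 → i=1, swap a[1],a[6] → 7 5 12 13 11 14 15 18 10 6 17 8 9
j=7: a[7]=18 > 9 → no swap
j=8: a[8]=10 > 9 → no swap
j=9: a[9]=6 ≤ 9 → i=2, swap a[2],a[9] → 7 5 6 13 11 14 15 18 10 12 17 8 9
j=10: a[10]=17 > 9 → no swap
(after j=10) a = 7 5 6 13 11 14 15 18 10 12 17 8 9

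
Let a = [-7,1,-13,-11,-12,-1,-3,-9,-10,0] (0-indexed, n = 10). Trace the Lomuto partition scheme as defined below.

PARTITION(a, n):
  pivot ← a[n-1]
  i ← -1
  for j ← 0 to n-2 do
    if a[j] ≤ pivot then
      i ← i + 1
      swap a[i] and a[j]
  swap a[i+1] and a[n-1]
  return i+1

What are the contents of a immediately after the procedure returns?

pivot = a[9] = 0; i = -1
j=0: a[0]=-7 ≤ 0 → i=0, swap a[0],a[0] (no change) → [-7,1,-13,-11,-12,-1,-3,-9,-10,0]
j=1: a[1]=1 > 0 → no swap
j=2: a[2]=-13 ≤ 0 → i=1, swap a[1],a[2] → [-7,-13,1,-11,-12,-1,-3,-9,-10,0]
j=3: a[3]=-11 ≤ 0 → i=2, swap a[2],a[3] → [-7,-13,-11,1,-12,-1,-3,-9,-10,0]
j=4: a[4]=-12 ≤ 0 → i=3, swap a[3],a[4] → [-7,-13,-11,-12,1,-1,-3,-9,-10,0]
j=5: a[5]=-1 ≤ 0 → i=4, swap a[4],a[5] → [-7,-13,-11,-12,-1,1,-3,-9,-10,0]
j=6: a[6]=-3 ≤ 0 → i=5, swap a[5],a[6] → [-7,-13,-11,-12,-1,-3,1,-9,-10,0]
j=7: a[7]=-9 ≤ 0 → i=6, swap a[6],a[7] → [-7,-13,-11,-12,-1,-3,-9,1,-10,0]
j=8: a[8]=-10 ≤ 0 → i=7, swap a[7],a[8] → [-7,-13,-11,-12,-1,-3,-9,-10,1,0]
final swap a[8],a[9] → [-7,-13,-11,-12,-1,-3,-9,-10,0,1]; return 8

[-7,-13,-11,-12,-1,-3,-9,-10,0,1]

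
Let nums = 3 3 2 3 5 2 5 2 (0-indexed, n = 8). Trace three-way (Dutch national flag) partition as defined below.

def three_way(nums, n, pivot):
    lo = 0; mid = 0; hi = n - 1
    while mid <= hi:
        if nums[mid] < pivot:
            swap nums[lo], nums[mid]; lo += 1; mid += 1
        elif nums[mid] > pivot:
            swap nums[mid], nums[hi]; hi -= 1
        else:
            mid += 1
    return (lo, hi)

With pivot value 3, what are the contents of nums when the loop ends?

2 2 2 3 3 3 5 5

lo=0 mid=0 hi=7
3=3: mid=1
3=3: mid=2
2<3: swap(0,2), lo=1 mid=3 ⇒ 2 3 3 3 5 2 5 2
3=3: mid=4
5>3: swap(4,7), hi=6 ⇒ 2 3 3 3 2 2 5 5
2<3: swap(1,4), lo=2 mid=5 ⇒ 2 2 3 3 3 2 5 5
2<3: swap(2,5), lo=3 mid=6 ⇒ 2 2 2 3 3 3 5 5
5>3: swap(6,6), hi=5 ⇒ 2 2 2 3 3 3 5 5
done. lo=3 hi=5; nums=2 2 2 3 3 3 5 5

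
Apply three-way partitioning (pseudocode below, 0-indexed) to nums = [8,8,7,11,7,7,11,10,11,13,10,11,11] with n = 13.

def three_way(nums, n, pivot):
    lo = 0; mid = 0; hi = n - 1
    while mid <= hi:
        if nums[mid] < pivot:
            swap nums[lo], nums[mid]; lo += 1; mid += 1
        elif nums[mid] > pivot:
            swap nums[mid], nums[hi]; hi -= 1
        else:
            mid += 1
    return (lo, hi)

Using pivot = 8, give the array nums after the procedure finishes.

[7,7,7,8,8,11,10,11,13,10,11,11,11]

lo=0 mid=0 hi=12
8=8: mid=1
8=8: mid=2
7<8: swap(0,2), lo=1 mid=3 ⇒ [7,8,8,11,7,7,11,10,11,13,10,11,11]
11>8: swap(3,12), hi=11 ⇒ [7,8,8,11,7,7,11,10,11,13,10,11,11]
11>8: swap(3,11), hi=10 ⇒ [7,8,8,11,7,7,11,10,11,13,10,11,11]
11>8: swap(3,10), hi=9 ⇒ [7,8,8,10,7,7,11,10,11,13,11,11,11]
10>8: swap(3,9), hi=8 ⇒ [7,8,8,13,7,7,11,10,11,10,11,11,11]
13>8: swap(3,8), hi=7 ⇒ [7,8,8,11,7,7,11,10,13,10,11,11,11]
11>8: swap(3,7), hi=6 ⇒ [7,8,8,10,7,7,11,11,13,10,11,11,11]
10>8: swap(3,6), hi=5 ⇒ [7,8,8,11,7,7,10,11,13,10,11,11,11]
11>8: swap(3,5), hi=4 ⇒ [7,8,8,7,7,11,10,11,13,10,11,11,11]
7<8: swap(1,3), lo=2 mid=4 ⇒ [7,7,8,8,7,11,10,11,13,10,11,11,11]
7<8: swap(2,4), lo=3 mid=5 ⇒ [7,7,7,8,8,11,10,11,13,10,11,11,11]
done. lo=3 hi=4; nums=[7,7,7,8,8,11,10,11,13,10,11,11,11]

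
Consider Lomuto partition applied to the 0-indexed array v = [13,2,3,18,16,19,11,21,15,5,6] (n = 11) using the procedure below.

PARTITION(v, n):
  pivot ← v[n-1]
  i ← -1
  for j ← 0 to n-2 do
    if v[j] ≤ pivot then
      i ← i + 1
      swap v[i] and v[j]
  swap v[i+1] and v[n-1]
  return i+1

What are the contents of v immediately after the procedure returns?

[2,3,5,6,16,19,11,21,15,13,18]

pivot=6, i=-1
j=0: 13>6, skip
j=1: 2≤6, i=0, swap(0,1) ⇒ [2,13,3,18,16,19,11,21,15,5,6]
j=2: 3≤6, i=1, swap(1,2) ⇒ [2,3,13,18,16,19,11,21,15,5,6]
j=3: 18>6, skip
j=4: 16>6, skip
j=5: 19>6, skip
j=6: 11>6, skip
j=7: 21>6, skip
j=8: 15>6, skip
j=9: 5≤6, i=2, swap(2,9) ⇒ [2,3,5,18,16,19,11,21,15,13,6]
swap(3,10) ⇒ [2,3,5,6,16,19,11,21,15,13,18]; return 3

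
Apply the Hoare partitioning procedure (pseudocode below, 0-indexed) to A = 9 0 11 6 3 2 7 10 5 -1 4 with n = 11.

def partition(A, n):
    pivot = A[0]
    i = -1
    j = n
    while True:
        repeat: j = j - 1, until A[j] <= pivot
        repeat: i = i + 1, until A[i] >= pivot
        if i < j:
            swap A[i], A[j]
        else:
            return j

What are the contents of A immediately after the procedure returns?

4 0 -1 6 3 2 7 5 10 11 9

pivot = A[0] = 9; i = -1, j = 11
j→10 (A[10]=4≤9), i→0 (A[0]=9≥9); i<j, swap → 4 0 11 6 3 2 7 10 5 -1 9
j→9 (A[9]=-1≤9), i→2 (A[2]=11≥9); i<j, swap → 4 0 -1 6 3 2 7 10 5 11 9
j→8 (A[8]=5≤9), i→7 (A[7]=10≥9); i<j, swap → 4 0 -1 6 3 2 7 5 10 11 9
j→7, i→8; i≥j, return j=7. A = 4 0 -1 6 3 2 7 5 10 11 9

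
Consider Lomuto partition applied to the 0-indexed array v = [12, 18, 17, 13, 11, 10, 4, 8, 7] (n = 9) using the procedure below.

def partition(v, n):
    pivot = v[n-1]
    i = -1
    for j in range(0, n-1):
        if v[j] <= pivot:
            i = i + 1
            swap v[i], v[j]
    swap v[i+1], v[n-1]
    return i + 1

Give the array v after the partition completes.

[4, 7, 17, 13, 11, 10, 12, 8, 18]

pivot = v[8] = 7; i = -1
j=0: v[0]=12 > 7 → no swap
j=1: v[1]=18 > 7 → no swap
j=2: v[2]=17 > 7 → no swap
j=3: v[3]=13 > 7 → no swap
j=4: v[4]=11 > 7 → no swap
j=5: v[5]=10 > 7 → no swap
j=6: v[6]=4 ≤ 7 → i=0, swap v[0],v[6] → [4, 18, 17, 13, 11, 10, 12, 8, 7]
j=7: v[7]=8 > 7 → no swap
final swap v[1],v[8] → [4, 7, 17, 13, 11, 10, 12, 8, 18]; return 1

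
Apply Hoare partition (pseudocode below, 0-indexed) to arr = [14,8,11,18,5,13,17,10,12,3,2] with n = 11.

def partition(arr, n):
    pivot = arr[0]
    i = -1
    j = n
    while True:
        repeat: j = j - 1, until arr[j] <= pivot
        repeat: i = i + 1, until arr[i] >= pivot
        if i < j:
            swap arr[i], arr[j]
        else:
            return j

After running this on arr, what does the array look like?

[2,8,11,3,5,13,12,10,17,18,14]

pivot = arr[0] = 14; i = -1, j = 11
j→10 (arr[10]=2≤14), i→0 (arr[0]=14≥14); i<j, swap → [2,8,11,18,5,13,17,10,12,3,14]
j→9 (arr[9]=3≤14), i→3 (arr[3]=18≥14); i<j, swap → [2,8,11,3,5,13,17,10,12,18,14]
j→8 (arr[8]=12≤14), i→6 (arr[6]=17≥14); i<j, swap → [2,8,11,3,5,13,12,10,17,18,14]
j→7, i→8; i≥j, return j=7. arr = [2,8,11,3,5,13,12,10,17,18,14]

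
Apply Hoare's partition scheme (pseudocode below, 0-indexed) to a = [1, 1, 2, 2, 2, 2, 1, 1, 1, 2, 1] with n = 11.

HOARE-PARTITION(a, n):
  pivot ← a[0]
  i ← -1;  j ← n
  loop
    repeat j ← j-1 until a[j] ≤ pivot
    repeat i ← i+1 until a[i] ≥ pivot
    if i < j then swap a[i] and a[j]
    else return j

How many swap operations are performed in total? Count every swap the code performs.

4

pivot=1
j stops at 10 (1), i stops at 0 (1); swap ⇒ [1, 1, 2, 2, 2, 2, 1, 1, 1, 2, 1]
j stops at 8 (1), i stops at 1 (1); swap ⇒ [1, 1, 2, 2, 2, 2, 1, 1, 1, 2, 1]
j stops at 7 (1), i stops at 2 (2); swap ⇒ [1, 1, 1, 2, 2, 2, 1, 2, 1, 2, 1]
j stops at 6 (1), i stops at 3 (2); swap ⇒ [1, 1, 1, 1, 2, 2, 2, 2, 1, 2, 1]
j stops at 3, i stops at 4; i≥j ⇒ return 3. a=[1, 1, 1, 1, 2, 2, 2, 2, 1, 2, 1]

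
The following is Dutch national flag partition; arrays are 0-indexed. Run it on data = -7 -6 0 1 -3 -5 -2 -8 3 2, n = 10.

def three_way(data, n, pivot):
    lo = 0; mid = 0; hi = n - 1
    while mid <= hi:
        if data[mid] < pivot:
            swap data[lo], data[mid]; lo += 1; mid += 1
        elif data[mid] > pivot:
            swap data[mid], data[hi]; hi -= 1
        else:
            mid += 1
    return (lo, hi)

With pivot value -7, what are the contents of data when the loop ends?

-8 -7 1 -3 -5 -2 0 3 2 -6

pivot = -7; lo=0, mid=0, hi=9
data[mid]=-7=-7: mid=1
data[mid]=-6>-7: swap data[1],data[9]; hi=8 → -7 2 0 1 -3 -5 -2 -8 3 -6
data[mid]=2>-7: swap data[1],data[8]; hi=7 → -7 3 0 1 -3 -5 -2 -8 2 -6
data[mid]=3>-7: swap data[1],data[7]; hi=6 → -7 -8 0 1 -3 -5 -2 3 2 -6
data[mid]=-8<-7: swap data[0],data[1]; lo=1,mid=2 → -8 -7 0 1 -3 -5 -2 3 2 -6
data[mid]=0>-7: swap data[2],data[6]; hi=5 → -8 -7 -2 1 -3 -5 0 3 2 -6
data[mid]=-2>-7: swap data[2],data[5]; hi=4 → -8 -7 -5 1 -3 -2 0 3 2 -6
data[mid]=-5>-7: swap data[2],data[4]; hi=3 → -8 -7 -3 1 -5 -2 0 3 2 -6
data[mid]=-3>-7: swap data[2],data[3]; hi=2 → -8 -7 1 -3 -5 -2 0 3 2 -6
data[mid]=1>-7: swap data[2],data[2]; hi=1 → -8 -7 1 -3 -5 -2 0 3 2 -6
end: lo=1, hi=1; data = -8 -7 1 -3 -5 -2 0 3 2 -6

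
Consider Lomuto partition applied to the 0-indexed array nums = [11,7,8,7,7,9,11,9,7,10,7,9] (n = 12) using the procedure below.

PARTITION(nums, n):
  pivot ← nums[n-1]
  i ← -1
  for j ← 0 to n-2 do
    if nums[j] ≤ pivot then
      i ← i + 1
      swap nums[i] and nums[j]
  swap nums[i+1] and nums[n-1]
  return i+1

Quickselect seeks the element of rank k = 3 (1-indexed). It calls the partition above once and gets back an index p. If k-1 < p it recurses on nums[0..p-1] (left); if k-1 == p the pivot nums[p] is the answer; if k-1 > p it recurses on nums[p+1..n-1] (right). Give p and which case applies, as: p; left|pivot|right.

pivot=9, i=-1
j=0: 11>9, skip
j=1: 7≤9, i=0, swap(0,1) ⇒ [7,11,8,7,7,9,11,9,7,10,7,9]
j=2: 8≤9, i=1, swap(1,2) ⇒ [7,8,11,7,7,9,11,9,7,10,7,9]
j=3: 7≤9, i=2, swap(2,3) ⇒ [7,8,7,11,7,9,11,9,7,10,7,9]
j=4: 7≤9, i=3, swap(3,4) ⇒ [7,8,7,7,11,9,11,9,7,10,7,9]
j=5: 9≤9, i=4, swap(4,5) ⇒ [7,8,7,7,9,11,11,9,7,10,7,9]
j=6: 11>9, skip
j=7: 9≤9, i=5, swap(5,7) ⇒ [7,8,7,7,9,9,11,11,7,10,7,9]
j=8: 7≤9, i=6, swap(6,8) ⇒ [7,8,7,7,9,9,7,11,11,10,7,9]
j=9: 10>9, skip
j=10: 7≤9, i=7, swap(7,10) ⇒ [7,8,7,7,9,9,7,7,11,10,11,9]
swap(8,11) ⇒ [7,8,7,7,9,9,7,7,9,10,11,11]; return 8
p = 8; k-1 = 2 < 8 ⇒ left

8; left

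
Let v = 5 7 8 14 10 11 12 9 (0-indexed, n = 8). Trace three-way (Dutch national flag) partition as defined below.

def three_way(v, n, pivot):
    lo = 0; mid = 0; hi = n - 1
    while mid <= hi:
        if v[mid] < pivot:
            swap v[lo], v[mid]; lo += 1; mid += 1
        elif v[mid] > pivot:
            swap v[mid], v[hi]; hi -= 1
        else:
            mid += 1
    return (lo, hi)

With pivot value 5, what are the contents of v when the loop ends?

5 8 14 10 11 12 9 7

lo=0 mid=0 hi=7
5=5: mid=1
7>5: swap(1,7), hi=6 ⇒ 5 9 8 14 10 11 12 7
9>5: swap(1,6), hi=5 ⇒ 5 12 8 14 10 11 9 7
12>5: swap(1,5), hi=4 ⇒ 5 11 8 14 10 12 9 7
11>5: swap(1,4), hi=3 ⇒ 5 10 8 14 11 12 9 7
10>5: swap(1,3), hi=2 ⇒ 5 14 8 10 11 12 9 7
14>5: swap(1,2), hi=1 ⇒ 5 8 14 10 11 12 9 7
8>5: swap(1,1), hi=0 ⇒ 5 8 14 10 11 12 9 7
done. lo=0 hi=0; v=5 8 14 10 11 12 9 7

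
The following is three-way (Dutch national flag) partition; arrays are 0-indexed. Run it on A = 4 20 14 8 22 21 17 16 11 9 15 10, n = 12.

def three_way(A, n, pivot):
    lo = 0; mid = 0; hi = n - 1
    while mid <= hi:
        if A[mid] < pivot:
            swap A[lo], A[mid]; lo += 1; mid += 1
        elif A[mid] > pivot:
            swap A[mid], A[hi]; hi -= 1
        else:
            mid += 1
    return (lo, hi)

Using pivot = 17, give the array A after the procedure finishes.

lo=0 mid=0 hi=11
4<17: swap(0,0), lo=1 mid=1 ⇒ 4 20 14 8 22 21 17 16 11 9 15 10
20>17: swap(1,11), hi=10 ⇒ 4 10 14 8 22 21 17 16 11 9 15 20
10<17: swap(1,1), lo=2 mid=2 ⇒ 4 10 14 8 22 21 17 16 11 9 15 20
14<17: swap(2,2), lo=3 mid=3 ⇒ 4 10 14 8 22 21 17 16 11 9 15 20
8<17: swap(3,3), lo=4 mid=4 ⇒ 4 10 14 8 22 21 17 16 11 9 15 20
22>17: swap(4,10), hi=9 ⇒ 4 10 14 8 15 21 17 16 11 9 22 20
15<17: swap(4,4), lo=5 mid=5 ⇒ 4 10 14 8 15 21 17 16 11 9 22 20
21>17: swap(5,9), hi=8 ⇒ 4 10 14 8 15 9 17 16 11 21 22 20
9<17: swap(5,5), lo=6 mid=6 ⇒ 4 10 14 8 15 9 17 16 11 21 22 20
17=17: mid=7
16<17: swap(6,7), lo=7 mid=8 ⇒ 4 10 14 8 15 9 16 17 11 21 22 20
11<17: swap(7,8), lo=8 mid=9 ⇒ 4 10 14 8 15 9 16 11 17 21 22 20
done. lo=8 hi=8; A=4 10 14 8 15 9 16 11 17 21 22 20

4 10 14 8 15 9 16 11 17 21 22 20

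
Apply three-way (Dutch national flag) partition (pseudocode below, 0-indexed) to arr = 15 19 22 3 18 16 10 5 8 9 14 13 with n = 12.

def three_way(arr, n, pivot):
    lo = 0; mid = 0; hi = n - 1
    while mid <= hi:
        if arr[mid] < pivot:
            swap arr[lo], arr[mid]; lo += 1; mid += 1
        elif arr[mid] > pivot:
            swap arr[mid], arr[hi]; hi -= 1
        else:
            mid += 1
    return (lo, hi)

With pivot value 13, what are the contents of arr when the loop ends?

lo=0 mid=0 hi=11
15>13: swap(0,11), hi=10 ⇒ 13 19 22 3 18 16 10 5 8 9 14 15
13=13: mid=1
19>13: swap(1,10), hi=9 ⇒ 13 14 22 3 18 16 10 5 8 9 19 15
14>13: swap(1,9), hi=8 ⇒ 13 9 22 3 18 16 10 5 8 14 19 15
9<13: swap(0,1), lo=1 mid=2 ⇒ 9 13 22 3 18 16 10 5 8 14 19 15
22>13: swap(2,8), hi=7 ⇒ 9 13 8 3 18 16 10 5 22 14 19 15
8<13: swap(1,2), lo=2 mid=3 ⇒ 9 8 13 3 18 16 10 5 22 14 19 15
3<13: swap(2,3), lo=3 mid=4 ⇒ 9 8 3 13 18 16 10 5 22 14 19 15
18>13: swap(4,7), hi=6 ⇒ 9 8 3 13 5 16 10 18 22 14 19 15
5<13: swap(3,4), lo=4 mid=5 ⇒ 9 8 3 5 13 16 10 18 22 14 19 15
16>13: swap(5,6), hi=5 ⇒ 9 8 3 5 13 10 16 18 22 14 19 15
10<13: swap(4,5), lo=5 mid=6 ⇒ 9 8 3 5 10 13 16 18 22 14 19 15
done. lo=5 hi=5; arr=9 8 3 5 10 13 16 18 22 14 19 15

9 8 3 5 10 13 16 18 22 14 19 15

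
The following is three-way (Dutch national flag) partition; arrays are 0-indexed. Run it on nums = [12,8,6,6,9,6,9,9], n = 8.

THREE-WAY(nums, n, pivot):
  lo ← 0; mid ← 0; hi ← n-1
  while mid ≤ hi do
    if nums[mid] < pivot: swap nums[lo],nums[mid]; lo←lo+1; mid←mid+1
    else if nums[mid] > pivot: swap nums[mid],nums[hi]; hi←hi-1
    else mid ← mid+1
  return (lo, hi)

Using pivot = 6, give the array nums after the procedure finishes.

[6,6,6,9,8,9,9,12]

pivot = 6; lo=0, mid=0, hi=7
nums[mid]=12>6: swap nums[0],nums[7]; hi=6 → [9,8,6,6,9,6,9,12]
nums[mid]=9>6: swap nums[0],nums[6]; hi=5 → [9,8,6,6,9,6,9,12]
nums[mid]=9>6: swap nums[0],nums[5]; hi=4 → [6,8,6,6,9,9,9,12]
nums[mid]=6=6: mid=1
nums[mid]=8>6: swap nums[1],nums[4]; hi=3 → [6,9,6,6,8,9,9,12]
nums[mid]=9>6: swap nums[1],nums[3]; hi=2 → [6,6,6,9,8,9,9,12]
nums[mid]=6=6: mid=2
nums[mid]=6=6: mid=3
end: lo=0, hi=2; nums = [6,6,6,9,8,9,9,12]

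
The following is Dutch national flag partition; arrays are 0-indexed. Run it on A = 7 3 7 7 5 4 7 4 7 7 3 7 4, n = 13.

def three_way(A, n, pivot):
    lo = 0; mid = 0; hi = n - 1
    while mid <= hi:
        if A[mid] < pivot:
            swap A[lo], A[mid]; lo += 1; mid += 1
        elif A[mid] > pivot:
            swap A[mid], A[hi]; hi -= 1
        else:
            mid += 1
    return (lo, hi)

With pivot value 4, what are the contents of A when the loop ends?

pivot = 4; lo=0, mid=0, hi=12
A[mid]=7>4: swap A[0],A[12]; hi=11 → 4 3 7 7 5 4 7 4 7 7 3 7 7
A[mid]=4=4: mid=1
A[mid]=3<4: swap A[0],A[1]; lo=1,mid=2 → 3 4 7 7 5 4 7 4 7 7 3 7 7
A[mid]=7>4: swap A[2],A[11]; hi=10 → 3 4 7 7 5 4 7 4 7 7 3 7 7
A[mid]=7>4: swap A[2],A[10]; hi=9 → 3 4 3 7 5 4 7 4 7 7 7 7 7
A[mid]=3<4: swap A[1],A[2]; lo=2,mid=3 → 3 3 4 7 5 4 7 4 7 7 7 7 7
A[mid]=7>4: swap A[3],A[9]; hi=8 → 3 3 4 7 5 4 7 4 7 7 7 7 7
A[mid]=7>4: swap A[3],A[8]; hi=7 → 3 3 4 7 5 4 7 4 7 7 7 7 7
A[mid]=7>4: swap A[3],A[7]; hi=6 → 3 3 4 4 5 4 7 7 7 7 7 7 7
A[mid]=4=4: mid=4
A[mid]=5>4: swap A[4],A[6]; hi=5 → 3 3 4 4 7 4 5 7 7 7 7 7 7
A[mid]=7>4: swap A[4],A[5]; hi=4 → 3 3 4 4 4 7 5 7 7 7 7 7 7
A[mid]=4=4: mid=5
end: lo=2, hi=4; A = 3 3 4 4 4 7 5 7 7 7 7 7 7

3 3 4 4 4 7 5 7 7 7 7 7 7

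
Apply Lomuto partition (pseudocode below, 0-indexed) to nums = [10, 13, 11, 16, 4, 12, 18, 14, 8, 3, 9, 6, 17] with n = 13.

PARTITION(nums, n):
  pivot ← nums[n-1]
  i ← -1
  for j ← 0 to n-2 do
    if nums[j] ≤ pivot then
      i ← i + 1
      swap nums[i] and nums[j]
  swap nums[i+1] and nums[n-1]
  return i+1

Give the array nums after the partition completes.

[10, 13, 11, 16, 4, 12, 14, 8, 3, 9, 6, 17, 18]

pivot=17, i=-1
j=0: 10≤17, i=0, swap(0,0) ⇒ [10, 13, 11, 16, 4, 12, 18, 14, 8, 3, 9, 6, 17]
j=1: 13≤17, i=1, swap(1,1) ⇒ [10, 13, 11, 16, 4, 12, 18, 14, 8, 3, 9, 6, 17]
j=2: 11≤17, i=2, swap(2,2) ⇒ [10, 13, 11, 16, 4, 12, 18, 14, 8, 3, 9, 6, 17]
j=3: 16≤17, i=3, swap(3,3) ⇒ [10, 13, 11, 16, 4, 12, 18, 14, 8, 3, 9, 6, 17]
j=4: 4≤17, i=4, swap(4,4) ⇒ [10, 13, 11, 16, 4, 12, 18, 14, 8, 3, 9, 6, 17]
j=5: 12≤17, i=5, swap(5,5) ⇒ [10, 13, 11, 16, 4, 12, 18, 14, 8, 3, 9, 6, 17]
j=6: 18>17, skip
j=7: 14≤17, i=6, swap(6,7) ⇒ [10, 13, 11, 16, 4, 12, 14, 18, 8, 3, 9, 6, 17]
j=8: 8≤17, i=7, swap(7,8) ⇒ [10, 13, 11, 16, 4, 12, 14, 8, 18, 3, 9, 6, 17]
j=9: 3≤17, i=8, swap(8,9) ⇒ [10, 13, 11, 16, 4, 12, 14, 8, 3, 18, 9, 6, 17]
j=10: 9≤17, i=9, swap(9,10) ⇒ [10, 13, 11, 16, 4, 12, 14, 8, 3, 9, 18, 6, 17]
j=11: 6≤17, i=10, swap(10,11) ⇒ [10, 13, 11, 16, 4, 12, 14, 8, 3, 9, 6, 18, 17]
swap(11,12) ⇒ [10, 13, 11, 16, 4, 12, 14, 8, 3, 9, 6, 17, 18]; return 11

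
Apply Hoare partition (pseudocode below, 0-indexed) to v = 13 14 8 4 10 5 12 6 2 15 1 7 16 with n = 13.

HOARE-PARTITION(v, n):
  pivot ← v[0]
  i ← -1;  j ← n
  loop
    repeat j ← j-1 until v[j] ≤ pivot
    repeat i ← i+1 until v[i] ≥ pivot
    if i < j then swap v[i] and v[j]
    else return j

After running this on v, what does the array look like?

pivot = v[0] = 13; i = -1, j = 13
j→11 (v[11]=7≤13), i→0 (v[0]=13≥13); i<j, swap → 7 14 8 4 10 5 12 6 2 15 1 13 16
j→10 (v[10]=1≤13), i→1 (v[1]=14≥13); i<j, swap → 7 1 8 4 10 5 12 6 2 15 14 13 16
j→8, i→9; i≥j, return j=8. v = 7 1 8 4 10 5 12 6 2 15 14 13 16

7 1 8 4 10 5 12 6 2 15 14 13 16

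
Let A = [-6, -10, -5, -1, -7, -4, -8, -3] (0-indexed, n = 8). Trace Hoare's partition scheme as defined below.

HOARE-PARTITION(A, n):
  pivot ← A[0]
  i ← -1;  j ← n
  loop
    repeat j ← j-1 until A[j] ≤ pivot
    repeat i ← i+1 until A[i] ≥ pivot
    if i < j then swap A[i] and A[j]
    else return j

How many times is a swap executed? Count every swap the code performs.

pivot=-6
j stops at 6 (-8), i stops at 0 (-6); swap ⇒ [-8, -10, -5, -1, -7, -4, -6, -3]
j stops at 4 (-7), i stops at 2 (-5); swap ⇒ [-8, -10, -7, -1, -5, -4, -6, -3]
j stops at 2, i stops at 3; i≥j ⇒ return 2. A=[-8, -10, -7, -1, -5, -4, -6, -3]

2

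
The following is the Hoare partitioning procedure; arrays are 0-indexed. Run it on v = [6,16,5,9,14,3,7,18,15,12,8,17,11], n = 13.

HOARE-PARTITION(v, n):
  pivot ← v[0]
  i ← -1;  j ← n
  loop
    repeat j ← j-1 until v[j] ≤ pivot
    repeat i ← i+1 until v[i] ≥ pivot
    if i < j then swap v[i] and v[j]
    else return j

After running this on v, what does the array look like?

pivot = v[0] = 6; i = -1, j = 13
j→5 (v[5]=3≤6), i→0 (v[0]=6≥6); i<j, swap → [3,16,5,9,14,6,7,18,15,12,8,17,11]
j→2 (v[2]=5≤6), i→1 (v[1]=16≥6); i<j, swap → [3,5,16,9,14,6,7,18,15,12,8,17,11]
j→1, i→2; i≥j, return j=1. v = [3,5,16,9,14,6,7,18,15,12,8,17,11]

[3,5,16,9,14,6,7,18,15,12,8,17,11]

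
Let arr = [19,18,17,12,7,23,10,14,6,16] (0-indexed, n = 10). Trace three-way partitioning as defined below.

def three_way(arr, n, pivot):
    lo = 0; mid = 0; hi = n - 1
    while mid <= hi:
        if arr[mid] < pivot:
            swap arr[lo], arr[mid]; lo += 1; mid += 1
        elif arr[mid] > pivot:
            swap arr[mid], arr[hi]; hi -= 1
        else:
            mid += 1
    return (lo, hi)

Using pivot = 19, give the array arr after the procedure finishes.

lo=0 mid=0 hi=9
19=19: mid=1
18<19: swap(0,1), lo=1 mid=2 ⇒ [18,19,17,12,7,23,10,14,6,16]
17<19: swap(1,2), lo=2 mid=3 ⇒ [18,17,19,12,7,23,10,14,6,16]
12<19: swap(2,3), lo=3 mid=4 ⇒ [18,17,12,19,7,23,10,14,6,16]
7<19: swap(3,4), lo=4 mid=5 ⇒ [18,17,12,7,19,23,10,14,6,16]
23>19: swap(5,9), hi=8 ⇒ [18,17,12,7,19,16,10,14,6,23]
16<19: swap(4,5), lo=5 mid=6 ⇒ [18,17,12,7,16,19,10,14,6,23]
10<19: swap(5,6), lo=6 mid=7 ⇒ [18,17,12,7,16,10,19,14,6,23]
14<19: swap(6,7), lo=7 mid=8 ⇒ [18,17,12,7,16,10,14,19,6,23]
6<19: swap(7,8), lo=8 mid=9 ⇒ [18,17,12,7,16,10,14,6,19,23]
done. lo=8 hi=8; arr=[18,17,12,7,16,10,14,6,19,23]

[18,17,12,7,16,10,14,6,19,23]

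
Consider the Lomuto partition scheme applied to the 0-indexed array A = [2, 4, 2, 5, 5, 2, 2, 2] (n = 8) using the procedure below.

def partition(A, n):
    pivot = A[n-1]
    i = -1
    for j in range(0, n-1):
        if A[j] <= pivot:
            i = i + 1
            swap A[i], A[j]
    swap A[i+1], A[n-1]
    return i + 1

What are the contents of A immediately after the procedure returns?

pivot = A[7] = 2; i = -1
j=0: A[0]=2 ≤ 2 → i=0, swap A[0],A[0] (no change) → [2, 4, 2, 5, 5, 2, 2, 2]
j=1: A[1]=4 > 2 → no swap
j=2: A[2]=2 ≤ 2 → i=1, swap A[1],A[2] → [2, 2, 4, 5, 5, 2, 2, 2]
j=3: A[3]=5 > 2 → no swap
j=4: A[4]=5 > 2 → no swap
j=5: A[5]=2 ≤ 2 → i=2, swap A[2],A[5] → [2, 2, 2, 5, 5, 4, 2, 2]
j=6: A[6]=2 ≤ 2 → i=3, swap A[3],A[6] → [2, 2, 2, 2, 5, 4, 5, 2]
final swap A[4],A[7] → [2, 2, 2, 2, 2, 4, 5, 5]; return 4

[2, 2, 2, 2, 2, 4, 5, 5]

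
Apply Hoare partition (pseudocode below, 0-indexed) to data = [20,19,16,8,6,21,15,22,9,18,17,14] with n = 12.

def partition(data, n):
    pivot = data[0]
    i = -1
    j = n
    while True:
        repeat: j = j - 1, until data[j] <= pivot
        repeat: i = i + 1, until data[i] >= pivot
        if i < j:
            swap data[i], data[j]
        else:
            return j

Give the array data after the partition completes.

pivot = data[0] = 20; i = -1, j = 12
j→11 (data[11]=14≤20), i→0 (data[0]=20≥20); i<j, swap → [14,19,16,8,6,21,15,22,9,18,17,20]
j→10 (data[10]=17≤20), i→5 (data[5]=21≥20); i<j, swap → [14,19,16,8,6,17,15,22,9,18,21,20]
j→9 (data[9]=18≤20), i→7 (data[7]=22≥20); i<j, swap → [14,19,16,8,6,17,15,18,9,22,21,20]
j→8, i→9; i≥j, return j=8. data = [14,19,16,8,6,17,15,18,9,22,21,20]

[14,19,16,8,6,17,15,18,9,22,21,20]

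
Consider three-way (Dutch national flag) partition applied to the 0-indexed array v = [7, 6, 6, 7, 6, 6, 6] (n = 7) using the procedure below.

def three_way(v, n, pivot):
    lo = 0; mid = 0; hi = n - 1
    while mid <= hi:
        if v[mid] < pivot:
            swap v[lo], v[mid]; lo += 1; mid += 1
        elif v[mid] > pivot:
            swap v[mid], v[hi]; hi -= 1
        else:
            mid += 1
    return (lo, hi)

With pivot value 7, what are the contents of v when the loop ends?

[6, 6, 6, 6, 6, 7, 7]

pivot = 7; lo=0, mid=0, hi=6
v[mid]=7=7: mid=1
v[mid]=6<7: swap v[0],v[1]; lo=1,mid=2 → [6, 7, 6, 7, 6, 6, 6]
v[mid]=6<7: swap v[1],v[2]; lo=2,mid=3 → [6, 6, 7, 7, 6, 6, 6]
v[mid]=7=7: mid=4
v[mid]=6<7: swap v[2],v[4]; lo=3,mid=5 → [6, 6, 6, 7, 7, 6, 6]
v[mid]=6<7: swap v[3],v[5]; lo=4,mid=6 → [6, 6, 6, 6, 7, 7, 6]
v[mid]=6<7: swap v[4],v[6]; lo=5,mid=7 → [6, 6, 6, 6, 6, 7, 7]
end: lo=5, hi=6; v = [6, 6, 6, 6, 6, 7, 7]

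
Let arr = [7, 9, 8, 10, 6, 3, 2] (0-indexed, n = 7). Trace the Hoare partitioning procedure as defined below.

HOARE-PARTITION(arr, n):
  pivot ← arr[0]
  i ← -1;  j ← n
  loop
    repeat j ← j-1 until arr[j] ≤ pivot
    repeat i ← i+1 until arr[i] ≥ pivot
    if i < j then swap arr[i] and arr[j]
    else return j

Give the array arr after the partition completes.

pivot=7
j stops at 6 (2), i stops at 0 (7); swap ⇒ [2, 9, 8, 10, 6, 3, 7]
j stops at 5 (3), i stops at 1 (9); swap ⇒ [2, 3, 8, 10, 6, 9, 7]
j stops at 4 (6), i stops at 2 (8); swap ⇒ [2, 3, 6, 10, 8, 9, 7]
j stops at 2, i stops at 3; i≥j ⇒ return 2. arr=[2, 3, 6, 10, 8, 9, 7]

[2, 3, 6, 10, 8, 9, 7]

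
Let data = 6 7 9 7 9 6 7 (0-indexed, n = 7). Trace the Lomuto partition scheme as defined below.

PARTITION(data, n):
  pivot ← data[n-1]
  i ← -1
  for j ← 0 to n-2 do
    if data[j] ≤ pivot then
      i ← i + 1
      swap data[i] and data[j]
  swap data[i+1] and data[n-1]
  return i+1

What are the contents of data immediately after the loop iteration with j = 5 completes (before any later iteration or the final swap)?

6 7 7 6 9 9 7

pivot=7, i=-1
j=0: 6≤7, i=0, swap(0,0) ⇒ 6 7 9 7 9 6 7
j=1: 7≤7, i=1, swap(1,1) ⇒ 6 7 9 7 9 6 7
j=2: 9>7, skip
j=3: 7≤7, i=2, swap(2,3) ⇒ 6 7 7 9 9 6 7
j=4: 9>7, skip
j=5: 6≤7, i=3, swap(3,5) ⇒ 6 7 7 6 9 9 7
(after j=5) data = 6 7 7 6 9 9 7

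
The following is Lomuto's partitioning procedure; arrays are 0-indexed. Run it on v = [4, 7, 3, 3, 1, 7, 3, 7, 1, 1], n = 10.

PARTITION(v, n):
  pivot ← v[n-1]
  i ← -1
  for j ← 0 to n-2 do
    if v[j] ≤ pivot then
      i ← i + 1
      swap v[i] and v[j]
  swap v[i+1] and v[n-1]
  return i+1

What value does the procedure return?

pivot = v[9] = 1; i = -1
j=0: v[0]=4 > 1 → no swap
j=1: v[1]=7 > 1 → no swap
j=2: v[2]=3 > 1 → no swap
j=3: v[3]=3 > 1 → no swap
j=4: v[4]=1 ≤ 1 → i=0, swap v[0],v[4] → [1, 7, 3, 3, 4, 7, 3, 7, 1, 1]
j=5: v[5]=7 > 1 → no swap
j=6: v[6]=3 > 1 → no swap
j=7: v[7]=7 > 1 → no swap
j=8: v[8]=1 ≤ 1 → i=1, swap v[1],v[8] → [1, 1, 3, 3, 4, 7, 3, 7, 7, 1]
final swap v[2],v[9] → [1, 1, 1, 3, 4, 7, 3, 7, 7, 3]; return 2

2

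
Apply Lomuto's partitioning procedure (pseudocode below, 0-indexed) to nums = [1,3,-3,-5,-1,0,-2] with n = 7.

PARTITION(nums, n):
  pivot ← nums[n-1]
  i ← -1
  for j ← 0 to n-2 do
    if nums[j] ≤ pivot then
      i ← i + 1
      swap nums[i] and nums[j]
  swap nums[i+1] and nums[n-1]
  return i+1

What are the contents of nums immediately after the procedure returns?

pivot = nums[6] = -2; i = -1
j=0: nums[0]=1 > -2 → no swap
j=1: nums[1]=3 > -2 → no swap
j=2: nums[2]=-3 ≤ -2 → i=0, swap nums[0],nums[2] → [-3,3,1,-5,-1,0,-2]
j=3: nums[3]=-5 ≤ -2 → i=1, swap nums[1],nums[3] → [-3,-5,1,3,-1,0,-2]
j=4: nums[4]=-1 > -2 → no swap
j=5: nums[5]=0 > -2 → no swap
final swap nums[2],nums[6] → [-3,-5,-2,3,-1,0,1]; return 2

[-3,-5,-2,3,-1,0,1]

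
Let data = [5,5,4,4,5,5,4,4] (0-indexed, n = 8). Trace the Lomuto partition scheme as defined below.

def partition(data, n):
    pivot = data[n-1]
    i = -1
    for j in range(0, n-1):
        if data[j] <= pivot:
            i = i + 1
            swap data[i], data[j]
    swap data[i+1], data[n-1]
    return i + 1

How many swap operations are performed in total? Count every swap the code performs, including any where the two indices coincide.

pivot = data[7] = 4; i = -1
j=0: data[0]=5 > 4 → no swap
j=1: data[1]=5 > 4 → no swap
j=2: data[2]=4 ≤ 4 → i=0, swap data[0],data[2] → [4,5,5,4,5,5,4,4]
j=3: data[3]=4 ≤ 4 → i=1, swap data[1],data[3] → [4,4,5,5,5,5,4,4]
j=4: data[4]=5 > 4 → no swap
j=5: data[5]=5 > 4 → no swap
j=6: data[6]=4 ≤ 4 → i=2, swap data[2],data[6] → [4,4,4,5,5,5,5,4]
final swap data[3],data[7] → [4,4,4,4,5,5,5,5]; return 3

4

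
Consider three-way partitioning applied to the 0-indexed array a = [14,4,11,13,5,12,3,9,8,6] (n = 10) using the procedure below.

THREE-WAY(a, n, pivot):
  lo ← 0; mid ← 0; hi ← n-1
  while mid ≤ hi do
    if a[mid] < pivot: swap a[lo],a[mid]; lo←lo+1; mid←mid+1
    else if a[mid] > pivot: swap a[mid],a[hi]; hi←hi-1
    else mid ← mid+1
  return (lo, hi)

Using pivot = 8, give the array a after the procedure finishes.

[6,4,3,5,8,12,9,13,11,14]

pivot = 8; lo=0, mid=0, hi=9
a[mid]=14>8: swap a[0],a[9]; hi=8 → [6,4,11,13,5,12,3,9,8,14]
a[mid]=6<8: swap a[0],a[0]; lo=1,mid=1 → [6,4,11,13,5,12,3,9,8,14]
a[mid]=4<8: swap a[1],a[1]; lo=2,mid=2 → [6,4,11,13,5,12,3,9,8,14]
a[mid]=11>8: swap a[2],a[8]; hi=7 → [6,4,8,13,5,12,3,9,11,14]
a[mid]=8=8: mid=3
a[mid]=13>8: swap a[3],a[7]; hi=6 → [6,4,8,9,5,12,3,13,11,14]
a[mid]=9>8: swap a[3],a[6]; hi=5 → [6,4,8,3,5,12,9,13,11,14]
a[mid]=3<8: swap a[2],a[3]; lo=3,mid=4 → [6,4,3,8,5,12,9,13,11,14]
a[mid]=5<8: swap a[3],a[4]; lo=4,mid=5 → [6,4,3,5,8,12,9,13,11,14]
a[mid]=12>8: swap a[5],a[5]; hi=4 → [6,4,3,5,8,12,9,13,11,14]
end: lo=4, hi=4; a = [6,4,3,5,8,12,9,13,11,14]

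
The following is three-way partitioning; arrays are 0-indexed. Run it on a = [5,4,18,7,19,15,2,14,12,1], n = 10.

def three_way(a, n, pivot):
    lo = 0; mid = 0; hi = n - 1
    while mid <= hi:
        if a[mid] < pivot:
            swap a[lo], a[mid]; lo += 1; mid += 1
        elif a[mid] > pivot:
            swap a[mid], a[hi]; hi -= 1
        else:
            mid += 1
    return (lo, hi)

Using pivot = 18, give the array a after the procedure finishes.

pivot = 18; lo=0, mid=0, hi=9
a[mid]=5<18: swap a[0],a[0]; lo=1,mid=1 → [5,4,18,7,19,15,2,14,12,1]
a[mid]=4<18: swap a[1],a[1]; lo=2,mid=2 → [5,4,18,7,19,15,2,14,12,1]
a[mid]=18=18: mid=3
a[mid]=7<18: swap a[2],a[3]; lo=3,mid=4 → [5,4,7,18,19,15,2,14,12,1]
a[mid]=19>18: swap a[4],a[9]; hi=8 → [5,4,7,18,1,15,2,14,12,19]
a[mid]=1<18: swap a[3],a[4]; lo=4,mid=5 → [5,4,7,1,18,15,2,14,12,19]
a[mid]=15<18: swap a[4],a[5]; lo=5,mid=6 → [5,4,7,1,15,18,2,14,12,19]
a[mid]=2<18: swap a[5],a[6]; lo=6,mid=7 → [5,4,7,1,15,2,18,14,12,19]
a[mid]=14<18: swap a[6],a[7]; lo=7,mid=8 → [5,4,7,1,15,2,14,18,12,19]
a[mid]=12<18: swap a[7],a[8]; lo=8,mid=9 → [5,4,7,1,15,2,14,12,18,19]
end: lo=8, hi=8; a = [5,4,7,1,15,2,14,12,18,19]

[5,4,7,1,15,2,14,12,18,19]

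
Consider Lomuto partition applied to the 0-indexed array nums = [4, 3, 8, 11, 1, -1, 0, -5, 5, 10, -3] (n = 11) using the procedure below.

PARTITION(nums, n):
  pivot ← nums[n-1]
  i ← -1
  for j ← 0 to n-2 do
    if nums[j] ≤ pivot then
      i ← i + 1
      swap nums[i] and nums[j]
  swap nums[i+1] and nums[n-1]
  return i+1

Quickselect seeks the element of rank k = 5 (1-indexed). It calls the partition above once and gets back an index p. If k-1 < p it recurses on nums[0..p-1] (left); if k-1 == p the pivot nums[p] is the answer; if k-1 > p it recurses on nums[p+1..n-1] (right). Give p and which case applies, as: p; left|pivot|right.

1; right

pivot = nums[10] = -3; i = -1
j=0: nums[0]=4 > -3 → no swap
j=1: nums[1]=3 > -3 → no swap
j=2: nums[2]=8 > -3 → no swap
j=3: nums[3]=11 > -3 → no swap
j=4: nums[4]=1 > -3 → no swap
j=5: nums[5]=-1 > -3 → no swap
j=6: nums[6]=0 > -3 → no swap
j=7: nums[7]=-5 ≤ -3 → i=0, swap nums[0],nums[7] → [-5, 3, 8, 11, 1, -1, 0, 4, 5, 10, -3]
j=8: nums[8]=5 > -3 → no swap
j=9: nums[9]=10 > -3 → no swap
final swap nums[1],nums[10] → [-5, -3, 8, 11, 1, -1, 0, 4, 5, 10, 3]; return 1
p = 1; k-1 = 4 > 1 ⇒ right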